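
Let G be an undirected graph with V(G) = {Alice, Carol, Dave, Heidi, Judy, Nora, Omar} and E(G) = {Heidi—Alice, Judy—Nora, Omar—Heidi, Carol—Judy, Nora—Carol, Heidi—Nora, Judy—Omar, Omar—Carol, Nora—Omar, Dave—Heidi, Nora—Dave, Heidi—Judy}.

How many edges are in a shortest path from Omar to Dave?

Distance 0: Omar.
Distance 1: Carol, Heidi, Judy, Nora.
Distance 2: Alice, Dave — contains Dave.

2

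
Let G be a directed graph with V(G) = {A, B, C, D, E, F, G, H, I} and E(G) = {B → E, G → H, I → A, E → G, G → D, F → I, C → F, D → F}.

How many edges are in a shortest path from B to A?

6

Distance 0: B.
Distance 1: E.
Distance 2: G.
Distance 3: D, H.
Distance 4: F.
Distance 5: I.
Distance 6: A — contains A.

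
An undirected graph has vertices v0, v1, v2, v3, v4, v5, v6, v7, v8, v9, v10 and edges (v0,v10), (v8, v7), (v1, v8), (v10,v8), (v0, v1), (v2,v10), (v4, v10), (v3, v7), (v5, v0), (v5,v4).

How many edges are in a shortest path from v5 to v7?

4

Distance 0: v5.
Distance 1: v0, v4.
Distance 2: v1, v10.
Distance 3: v2, v8.
Distance 4: v7 — contains v7.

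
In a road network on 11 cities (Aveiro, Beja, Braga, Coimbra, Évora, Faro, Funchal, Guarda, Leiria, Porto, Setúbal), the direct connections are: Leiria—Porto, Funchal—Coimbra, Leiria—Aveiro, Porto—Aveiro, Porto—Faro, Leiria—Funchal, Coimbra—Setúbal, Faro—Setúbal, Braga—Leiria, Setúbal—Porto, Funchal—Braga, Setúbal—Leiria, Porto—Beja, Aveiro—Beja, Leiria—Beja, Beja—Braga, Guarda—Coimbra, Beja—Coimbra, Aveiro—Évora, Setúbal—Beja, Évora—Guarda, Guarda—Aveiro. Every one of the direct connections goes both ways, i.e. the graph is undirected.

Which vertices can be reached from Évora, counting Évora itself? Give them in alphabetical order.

Start at Évora.
Its neighbours: Aveiro, Guarda.
Then their neighbours: Beja, Coimbra, Leiria, Porto.
Then next layer: Braga, Faro, Funchal, Setúbal.
Every vertex is now reached.

Aveiro, Beja, Braga, Coimbra, Évora, Faro, Funchal, Guarda, Leiria, Porto, Setúbal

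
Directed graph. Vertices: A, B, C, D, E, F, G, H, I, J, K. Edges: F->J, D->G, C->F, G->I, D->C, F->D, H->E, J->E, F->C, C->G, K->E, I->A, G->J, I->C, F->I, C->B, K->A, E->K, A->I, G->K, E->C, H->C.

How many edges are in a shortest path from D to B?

2

Distance 0: D.
Distance 1: C, G.
Distance 2: B, F, I, J, K — contains B.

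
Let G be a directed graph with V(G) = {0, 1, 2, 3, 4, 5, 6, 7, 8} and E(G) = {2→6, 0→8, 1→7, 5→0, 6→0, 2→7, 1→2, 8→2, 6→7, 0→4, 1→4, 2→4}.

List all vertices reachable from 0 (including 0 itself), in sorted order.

0, 2, 4, 6, 7, 8

Start at 0.
Its neighbours: 4, 8.
Then their neighbours: 2.
Then next layer: 6, 7.
Nothing further is reachable.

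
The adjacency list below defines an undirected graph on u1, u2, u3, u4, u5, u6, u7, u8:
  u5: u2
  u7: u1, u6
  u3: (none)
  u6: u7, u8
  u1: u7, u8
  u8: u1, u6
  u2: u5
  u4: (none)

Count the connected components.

4

From u1: component {u1, u6, u7, u8}.
From u2: component {u2, u5}.
From u3: component {u3}.
From u4: component {u4}.
That's 4 components.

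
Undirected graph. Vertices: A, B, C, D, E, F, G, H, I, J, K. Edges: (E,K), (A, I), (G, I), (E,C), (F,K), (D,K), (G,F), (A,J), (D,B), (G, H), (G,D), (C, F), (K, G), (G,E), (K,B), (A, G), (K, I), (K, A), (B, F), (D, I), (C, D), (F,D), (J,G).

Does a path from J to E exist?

Explore from J.
Distance 1: reach A, G.
Distance 2: reach D, E, F, H, I, K.
Found E.

Yes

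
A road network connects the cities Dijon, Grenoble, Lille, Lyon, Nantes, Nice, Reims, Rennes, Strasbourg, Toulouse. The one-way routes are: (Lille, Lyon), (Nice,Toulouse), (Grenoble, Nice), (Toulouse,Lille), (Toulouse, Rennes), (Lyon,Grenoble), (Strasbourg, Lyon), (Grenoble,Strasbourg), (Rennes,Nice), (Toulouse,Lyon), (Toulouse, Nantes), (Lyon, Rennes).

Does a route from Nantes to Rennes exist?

No

Nantes has no outgoing edges, so nothing is reachable from it.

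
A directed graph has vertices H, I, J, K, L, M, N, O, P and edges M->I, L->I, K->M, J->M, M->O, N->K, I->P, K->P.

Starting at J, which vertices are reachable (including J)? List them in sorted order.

Start at J.
Its neighbours: M.
Then their neighbours: I, O.
Then next layer: P.
Nothing further is reachable.

I, J, M, O, P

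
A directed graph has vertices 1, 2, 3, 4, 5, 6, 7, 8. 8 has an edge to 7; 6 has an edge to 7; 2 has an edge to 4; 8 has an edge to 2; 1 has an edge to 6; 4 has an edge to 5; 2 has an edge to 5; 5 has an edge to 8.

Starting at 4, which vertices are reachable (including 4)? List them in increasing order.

Start at 4.
Its neighbours: 5.
Then their neighbours: 8.
Then next layer: 2, 7.
Nothing further is reachable.

2, 4, 5, 7, 8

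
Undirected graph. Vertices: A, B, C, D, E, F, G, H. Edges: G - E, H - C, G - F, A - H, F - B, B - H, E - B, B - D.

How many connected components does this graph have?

From A: component {A, B, C, D, E, F, G, H}.
That's 1 component.

1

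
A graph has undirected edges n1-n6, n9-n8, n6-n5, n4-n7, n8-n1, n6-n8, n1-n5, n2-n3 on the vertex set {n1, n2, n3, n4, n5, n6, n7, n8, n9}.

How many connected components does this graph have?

3

From n1: component {n1, n5, n6, n8, n9}.
From n2: component {n2, n3}.
From n4: component {n4, n7}.
That's 3 components.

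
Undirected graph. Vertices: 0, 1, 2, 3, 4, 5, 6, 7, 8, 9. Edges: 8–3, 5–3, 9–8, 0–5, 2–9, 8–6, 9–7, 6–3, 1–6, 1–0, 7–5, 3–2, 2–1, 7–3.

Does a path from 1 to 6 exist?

Explore from 1.
Distance 1: reach 0, 2, 6.
Found 6.

Yes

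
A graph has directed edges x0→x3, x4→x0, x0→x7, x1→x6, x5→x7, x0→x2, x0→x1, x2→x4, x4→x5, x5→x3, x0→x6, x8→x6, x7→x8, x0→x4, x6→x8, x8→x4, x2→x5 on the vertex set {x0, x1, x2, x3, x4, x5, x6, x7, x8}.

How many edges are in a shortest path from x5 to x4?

Distance 0: x5.
Distance 1: x3, x7.
Distance 2: x8.
Distance 3: x4, x6 — contains x4.

3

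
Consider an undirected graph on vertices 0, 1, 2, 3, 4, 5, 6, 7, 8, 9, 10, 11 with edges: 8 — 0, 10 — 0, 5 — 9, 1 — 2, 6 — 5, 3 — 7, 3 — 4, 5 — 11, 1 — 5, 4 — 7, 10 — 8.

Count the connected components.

From 0: component {0, 8, 10}.
From 1: component {1, 2, 5, 6, 9, 11}.
From 3: component {3, 4, 7}.
That's 3 components.

3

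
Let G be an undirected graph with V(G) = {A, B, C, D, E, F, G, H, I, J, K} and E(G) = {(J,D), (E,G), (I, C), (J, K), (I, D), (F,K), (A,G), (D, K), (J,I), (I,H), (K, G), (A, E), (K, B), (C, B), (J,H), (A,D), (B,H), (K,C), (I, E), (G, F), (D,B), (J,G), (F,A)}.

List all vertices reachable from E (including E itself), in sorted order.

A, B, C, D, E, F, G, H, I, J, K

Start at E.
Its neighbours: A, G, I.
Then their neighbours: C, D, F, H, J, K.
Then next layer: B.
Every vertex is now reached.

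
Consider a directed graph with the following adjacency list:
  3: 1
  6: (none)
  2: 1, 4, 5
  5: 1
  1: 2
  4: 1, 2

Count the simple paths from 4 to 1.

3

4→1
4→2→1
4→2→5→1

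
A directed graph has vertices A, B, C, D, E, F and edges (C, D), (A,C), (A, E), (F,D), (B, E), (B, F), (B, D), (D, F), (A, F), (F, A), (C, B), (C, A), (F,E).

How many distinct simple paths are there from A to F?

A→C→B→D→F
A→C→B→F
A→C→D→F
A→F

4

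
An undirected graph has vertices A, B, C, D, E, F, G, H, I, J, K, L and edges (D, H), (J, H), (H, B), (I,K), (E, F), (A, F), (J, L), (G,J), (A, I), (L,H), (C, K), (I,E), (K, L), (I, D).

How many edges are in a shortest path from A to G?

Distance 0: A.
Distance 1: F, I.
Distance 2: D, E, K.
Distance 3: C, H, L.
Distance 4: B, J.
Distance 5: G — contains G.

5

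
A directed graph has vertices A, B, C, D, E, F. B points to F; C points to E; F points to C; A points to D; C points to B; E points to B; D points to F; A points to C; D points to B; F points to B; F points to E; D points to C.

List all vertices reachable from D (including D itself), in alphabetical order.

Start at D.
Its neighbours: B, C, F.
Then their neighbours: E.
Nothing further is reachable.

B, C, D, E, F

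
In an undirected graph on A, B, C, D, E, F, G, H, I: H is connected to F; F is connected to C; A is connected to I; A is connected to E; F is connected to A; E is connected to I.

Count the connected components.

4

From A: component {A, C, E, F, H, I}.
From B: component {B}.
From D: component {D}.
From G: component {G}.
That's 4 components.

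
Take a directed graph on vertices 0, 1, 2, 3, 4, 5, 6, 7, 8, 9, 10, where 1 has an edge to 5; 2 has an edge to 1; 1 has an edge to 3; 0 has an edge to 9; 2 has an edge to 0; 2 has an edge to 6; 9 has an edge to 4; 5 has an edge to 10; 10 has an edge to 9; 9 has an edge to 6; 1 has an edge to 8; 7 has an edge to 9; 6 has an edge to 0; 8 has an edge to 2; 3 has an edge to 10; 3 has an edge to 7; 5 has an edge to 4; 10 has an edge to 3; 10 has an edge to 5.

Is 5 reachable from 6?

Explore from 6.
Distance 1: reach 0.
Distance 2: reach 9.
Distance 3: reach 4.
The search from 6 is exhausted; no directed path reaches 5.

No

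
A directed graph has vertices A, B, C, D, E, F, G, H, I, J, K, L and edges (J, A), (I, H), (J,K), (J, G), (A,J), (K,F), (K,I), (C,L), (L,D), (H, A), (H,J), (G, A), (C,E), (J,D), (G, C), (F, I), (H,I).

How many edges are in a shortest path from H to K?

Distance 0: H.
Distance 1: A, I, J.
Distance 2: D, G, K — contains K.

2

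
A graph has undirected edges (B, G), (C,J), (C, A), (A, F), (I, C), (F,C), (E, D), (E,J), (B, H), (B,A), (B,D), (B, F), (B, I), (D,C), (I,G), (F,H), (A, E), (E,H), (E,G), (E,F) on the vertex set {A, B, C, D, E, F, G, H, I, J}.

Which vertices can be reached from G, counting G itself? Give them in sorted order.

Start at G.
Its neighbours: B, E, I.
Then their neighbours: A, C, D, F, H, J.
Every vertex is now reached.

A, B, C, D, E, F, G, H, I, J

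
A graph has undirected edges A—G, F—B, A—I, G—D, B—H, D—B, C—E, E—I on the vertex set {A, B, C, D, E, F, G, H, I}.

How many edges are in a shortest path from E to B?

5

Distance 0: E.
Distance 1: C, I.
Distance 2: A.
Distance 3: G.
Distance 4: D.
Distance 5: B — contains B.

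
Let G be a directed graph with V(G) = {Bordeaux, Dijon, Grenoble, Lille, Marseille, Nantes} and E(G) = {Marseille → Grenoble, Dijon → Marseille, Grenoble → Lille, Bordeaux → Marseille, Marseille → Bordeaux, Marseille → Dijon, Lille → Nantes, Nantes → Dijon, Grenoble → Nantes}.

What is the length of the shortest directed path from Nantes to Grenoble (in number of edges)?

3

Distance 0: Nantes.
Distance 1: Dijon.
Distance 2: Marseille.
Distance 3: Bordeaux, Grenoble — contains Grenoble.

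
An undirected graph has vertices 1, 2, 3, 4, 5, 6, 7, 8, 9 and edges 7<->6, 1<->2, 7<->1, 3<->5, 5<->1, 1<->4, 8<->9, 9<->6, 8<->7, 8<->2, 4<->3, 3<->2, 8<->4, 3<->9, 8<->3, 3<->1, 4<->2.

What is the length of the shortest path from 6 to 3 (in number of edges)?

2

Distance 0: 6.
Distance 1: 7, 9.
Distance 2: 1, 3, 8 — contains 3.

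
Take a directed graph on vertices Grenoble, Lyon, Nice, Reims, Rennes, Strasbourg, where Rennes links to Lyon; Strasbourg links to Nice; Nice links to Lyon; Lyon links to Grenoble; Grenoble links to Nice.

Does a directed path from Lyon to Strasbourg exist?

Explore from Lyon.
Distance 1: reach Grenoble.
Distance 2: reach Nice.
The search from Lyon is exhausted; no directed path reaches Strasbourg.

No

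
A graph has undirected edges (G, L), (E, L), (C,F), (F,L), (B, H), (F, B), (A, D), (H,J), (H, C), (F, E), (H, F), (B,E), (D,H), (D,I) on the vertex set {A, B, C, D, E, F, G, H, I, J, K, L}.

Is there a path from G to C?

Explore from G.
Distance 1: reach L.
Distance 2: reach E, F.
Distance 3: reach B, C, H.
Found C.

Yes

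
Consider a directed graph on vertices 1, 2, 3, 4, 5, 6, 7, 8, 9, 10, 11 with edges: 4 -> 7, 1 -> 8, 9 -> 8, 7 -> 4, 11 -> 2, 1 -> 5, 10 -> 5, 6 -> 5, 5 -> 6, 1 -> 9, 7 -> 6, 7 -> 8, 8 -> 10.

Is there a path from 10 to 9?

Explore from 10.
Distance 1: reach 5.
Distance 2: reach 6.
The search from 10 is exhausted; no directed path reaches 9.

No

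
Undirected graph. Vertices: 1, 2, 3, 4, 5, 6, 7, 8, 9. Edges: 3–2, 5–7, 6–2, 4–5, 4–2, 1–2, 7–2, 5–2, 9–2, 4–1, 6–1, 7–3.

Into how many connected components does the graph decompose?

From 1: component {1, 2, 3, 4, 5, 6, 7, 9}.
From 8: component {8}.
That's 2 components.

2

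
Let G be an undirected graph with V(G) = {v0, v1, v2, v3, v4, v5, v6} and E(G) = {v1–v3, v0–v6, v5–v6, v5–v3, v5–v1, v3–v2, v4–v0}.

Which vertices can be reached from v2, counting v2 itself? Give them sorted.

v0, v1, v2, v3, v4, v5, v6

Start at v2.
Its neighbours: v3.
Then their neighbours: v1, v5.
Then next layer: v6.
Then next layer: v0.
Then next layer: v4.
Every vertex is now reached.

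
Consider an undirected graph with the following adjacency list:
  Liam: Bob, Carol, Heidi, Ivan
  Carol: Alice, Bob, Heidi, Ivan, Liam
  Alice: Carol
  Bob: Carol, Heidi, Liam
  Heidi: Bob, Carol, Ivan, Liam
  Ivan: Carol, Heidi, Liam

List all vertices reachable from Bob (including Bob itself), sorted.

Start at Bob.
Its neighbours: Carol, Heidi, Liam.
Then their neighbours: Alice, Ivan.
Every vertex is now reached.

Alice, Bob, Carol, Heidi, Ivan, Liam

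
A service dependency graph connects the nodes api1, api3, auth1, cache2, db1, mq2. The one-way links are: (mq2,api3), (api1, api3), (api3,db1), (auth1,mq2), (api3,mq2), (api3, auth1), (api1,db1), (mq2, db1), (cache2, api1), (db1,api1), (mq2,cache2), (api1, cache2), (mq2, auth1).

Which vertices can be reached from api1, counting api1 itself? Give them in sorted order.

Start at api1.
Its neighbours: api3, cache2, db1.
Then their neighbours: auth1, mq2.
Every vertex is now reached.

api1, api3, auth1, cache2, db1, mq2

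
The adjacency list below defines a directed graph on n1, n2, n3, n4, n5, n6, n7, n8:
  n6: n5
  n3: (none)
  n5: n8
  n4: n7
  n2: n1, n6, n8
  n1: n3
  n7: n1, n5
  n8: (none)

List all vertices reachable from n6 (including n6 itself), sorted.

Start at n6.
Its neighbours: n5.
Then their neighbours: n8.
Nothing further is reachable.

n5, n6, n8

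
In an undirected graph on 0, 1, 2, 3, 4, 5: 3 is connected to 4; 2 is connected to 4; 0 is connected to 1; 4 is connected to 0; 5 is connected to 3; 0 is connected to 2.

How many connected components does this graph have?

1

From 0: component {0, 1, 2, 3, 4, 5}.
That's 1 component.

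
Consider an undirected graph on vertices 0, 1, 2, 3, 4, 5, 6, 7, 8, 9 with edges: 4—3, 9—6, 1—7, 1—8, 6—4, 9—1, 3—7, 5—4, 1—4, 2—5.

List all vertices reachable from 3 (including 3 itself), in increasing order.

1, 2, 3, 4, 5, 6, 7, 8, 9

Start at 3.
Its neighbours: 4, 7.
Then their neighbours: 1, 5, 6.
Then next layer: 2, 8, 9.
Nothing further is reachable.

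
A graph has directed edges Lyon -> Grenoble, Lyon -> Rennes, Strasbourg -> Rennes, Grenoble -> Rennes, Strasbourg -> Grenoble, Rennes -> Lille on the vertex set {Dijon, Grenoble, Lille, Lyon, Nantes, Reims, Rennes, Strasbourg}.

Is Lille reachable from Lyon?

Yes

Explore from Lyon.
Distance 1: reach Grenoble, Rennes.
Distance 2: reach Lille.
Found Lille.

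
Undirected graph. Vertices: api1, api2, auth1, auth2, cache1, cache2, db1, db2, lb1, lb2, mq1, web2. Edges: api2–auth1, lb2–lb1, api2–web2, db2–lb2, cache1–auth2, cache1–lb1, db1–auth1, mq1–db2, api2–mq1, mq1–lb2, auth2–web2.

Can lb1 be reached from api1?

api1 has no edges, so nothing is reachable from it.

No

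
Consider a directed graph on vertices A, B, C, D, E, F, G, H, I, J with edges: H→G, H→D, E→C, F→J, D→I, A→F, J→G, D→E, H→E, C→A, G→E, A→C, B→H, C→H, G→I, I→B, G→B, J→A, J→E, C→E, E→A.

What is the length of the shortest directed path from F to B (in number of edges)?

3

Distance 0: F.
Distance 1: J.
Distance 2: A, E, G.
Distance 3: B, C, I — contains B.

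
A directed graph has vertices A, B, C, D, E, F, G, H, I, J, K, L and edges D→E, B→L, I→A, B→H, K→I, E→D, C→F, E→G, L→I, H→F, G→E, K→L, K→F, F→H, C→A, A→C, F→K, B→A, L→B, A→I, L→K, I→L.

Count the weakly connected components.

From A: component {A, B, C, F, H, I, K, L}.
From D: component {D, E, G}.
From J: component {J}.
That's 3 components.

3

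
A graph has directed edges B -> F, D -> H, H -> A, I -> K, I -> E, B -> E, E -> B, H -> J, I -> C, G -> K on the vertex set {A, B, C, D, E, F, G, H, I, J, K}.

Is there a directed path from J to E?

J has no outgoing edges, so nothing is reachable from it.

No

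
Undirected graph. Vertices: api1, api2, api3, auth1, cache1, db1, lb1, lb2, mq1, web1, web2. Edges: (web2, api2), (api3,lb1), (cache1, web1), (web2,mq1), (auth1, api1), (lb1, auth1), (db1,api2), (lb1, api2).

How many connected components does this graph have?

3

From api1: component {api1, api2, api3, auth1, db1, lb1, mq1, web2}.
From cache1: component {cache1, web1}.
From lb2: component {lb2}.
That's 3 components.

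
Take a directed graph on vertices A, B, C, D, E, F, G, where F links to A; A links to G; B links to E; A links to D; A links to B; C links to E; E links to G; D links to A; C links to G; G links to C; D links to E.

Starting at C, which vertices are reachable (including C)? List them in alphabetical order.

Start at C.
Its neighbours: E, G.
Nothing further is reachable.

C, E, G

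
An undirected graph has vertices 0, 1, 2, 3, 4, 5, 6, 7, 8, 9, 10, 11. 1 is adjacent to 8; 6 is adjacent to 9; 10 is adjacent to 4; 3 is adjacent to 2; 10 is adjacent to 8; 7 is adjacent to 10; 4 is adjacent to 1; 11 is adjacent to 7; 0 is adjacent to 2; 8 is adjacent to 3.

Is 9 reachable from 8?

Explore from 8.
Distance 1: reach 1, 3, 10.
Distance 2: reach 2, 4, 7.
Distance 3: reach 0, 11.
The search is exhausted without reaching 9; it lies in a different component.

No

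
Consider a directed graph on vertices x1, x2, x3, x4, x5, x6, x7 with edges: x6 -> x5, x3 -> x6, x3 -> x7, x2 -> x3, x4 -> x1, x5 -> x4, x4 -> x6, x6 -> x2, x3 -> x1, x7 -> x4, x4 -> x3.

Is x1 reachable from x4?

Explore from x4.
Distance 1: reach x1, x3, x6.
Found x1.

Yes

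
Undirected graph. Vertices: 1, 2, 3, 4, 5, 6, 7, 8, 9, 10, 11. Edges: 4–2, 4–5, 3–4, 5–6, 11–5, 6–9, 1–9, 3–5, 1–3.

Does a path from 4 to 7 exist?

No

Explore from 4.
Distance 1: reach 2, 3, 5.
Distance 2: reach 1, 6, 11.
Distance 3: reach 9.
The search is exhausted without reaching 7; it lies in a different component.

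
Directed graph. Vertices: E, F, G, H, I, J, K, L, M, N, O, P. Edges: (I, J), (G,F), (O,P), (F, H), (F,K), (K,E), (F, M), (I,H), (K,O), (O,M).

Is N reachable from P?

P has no outgoing edges, so nothing is reachable from it.

No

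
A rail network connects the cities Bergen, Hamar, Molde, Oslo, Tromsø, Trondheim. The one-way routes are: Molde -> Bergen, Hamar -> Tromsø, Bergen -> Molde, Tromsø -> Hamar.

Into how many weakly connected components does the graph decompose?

4

From Bergen: component {Bergen, Molde}.
From Hamar: component {Hamar, Tromsø}.
From Oslo: component {Oslo}.
From Trondheim: component {Trondheim}.
That's 4 components.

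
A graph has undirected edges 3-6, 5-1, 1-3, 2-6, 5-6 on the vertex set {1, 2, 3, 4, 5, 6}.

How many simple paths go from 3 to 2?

2

3–1–5–6–2
3–6–2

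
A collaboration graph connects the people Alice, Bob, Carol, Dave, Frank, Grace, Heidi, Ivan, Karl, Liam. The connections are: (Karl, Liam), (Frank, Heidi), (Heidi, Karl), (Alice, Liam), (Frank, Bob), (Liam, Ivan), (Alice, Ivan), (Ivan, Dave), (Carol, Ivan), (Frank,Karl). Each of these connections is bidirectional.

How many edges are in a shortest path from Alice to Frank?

Distance 0: Alice.
Distance 1: Ivan, Liam.
Distance 2: Carol, Dave, Karl.
Distance 3: Frank, Heidi — contains Frank.

3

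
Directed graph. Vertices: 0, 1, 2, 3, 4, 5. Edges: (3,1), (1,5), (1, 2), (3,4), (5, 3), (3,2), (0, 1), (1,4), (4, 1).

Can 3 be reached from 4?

Yes

Explore from 4.
Distance 1: reach 1.
Distance 2: reach 2, 5.
Distance 3: reach 3.
Found 3.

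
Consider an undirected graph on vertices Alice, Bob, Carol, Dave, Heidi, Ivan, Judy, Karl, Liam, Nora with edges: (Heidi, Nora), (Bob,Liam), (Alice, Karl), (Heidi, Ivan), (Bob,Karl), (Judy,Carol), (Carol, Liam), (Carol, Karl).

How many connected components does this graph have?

From Alice: component {Alice, Bob, Carol, Judy, Karl, Liam}.
From Dave: component {Dave}.
From Heidi: component {Heidi, Ivan, Nora}.
That's 3 components.

3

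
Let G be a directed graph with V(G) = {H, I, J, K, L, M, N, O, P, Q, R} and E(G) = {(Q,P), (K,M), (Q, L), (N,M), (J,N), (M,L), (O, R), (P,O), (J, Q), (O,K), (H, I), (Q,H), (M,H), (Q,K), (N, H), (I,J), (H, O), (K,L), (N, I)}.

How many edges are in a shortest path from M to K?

Distance 0: M.
Distance 1: H, L.
Distance 2: I, O.
Distance 3: J, K, R — contains K.

3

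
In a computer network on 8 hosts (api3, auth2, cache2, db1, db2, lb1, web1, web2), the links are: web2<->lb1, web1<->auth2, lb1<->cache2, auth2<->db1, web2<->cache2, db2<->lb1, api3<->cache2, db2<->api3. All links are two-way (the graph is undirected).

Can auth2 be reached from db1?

Yes

Explore from db1.
Distance 1: reach auth2.
Found auth2.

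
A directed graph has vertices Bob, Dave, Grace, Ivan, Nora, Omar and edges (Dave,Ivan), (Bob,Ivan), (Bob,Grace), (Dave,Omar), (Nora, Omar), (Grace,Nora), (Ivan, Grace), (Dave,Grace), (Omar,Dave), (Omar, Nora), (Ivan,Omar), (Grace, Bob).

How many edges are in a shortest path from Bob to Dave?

3

Distance 0: Bob.
Distance 1: Grace, Ivan.
Distance 2: Nora, Omar.
Distance 3: Dave — contains Dave.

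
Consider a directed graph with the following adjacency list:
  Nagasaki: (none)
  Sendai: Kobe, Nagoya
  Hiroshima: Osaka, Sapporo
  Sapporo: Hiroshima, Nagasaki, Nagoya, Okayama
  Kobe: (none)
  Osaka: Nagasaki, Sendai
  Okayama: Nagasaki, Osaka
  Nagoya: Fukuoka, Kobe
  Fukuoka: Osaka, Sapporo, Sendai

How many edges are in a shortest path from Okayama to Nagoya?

3

Distance 0: Okayama.
Distance 1: Nagasaki, Osaka.
Distance 2: Sendai.
Distance 3: Kobe, Nagoya — contains Nagoya.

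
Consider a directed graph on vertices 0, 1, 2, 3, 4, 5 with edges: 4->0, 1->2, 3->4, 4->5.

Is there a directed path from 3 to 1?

Explore from 3.
Distance 1: reach 4.
Distance 2: reach 0, 5.
The search from 3 is exhausted; no directed path reaches 1.

No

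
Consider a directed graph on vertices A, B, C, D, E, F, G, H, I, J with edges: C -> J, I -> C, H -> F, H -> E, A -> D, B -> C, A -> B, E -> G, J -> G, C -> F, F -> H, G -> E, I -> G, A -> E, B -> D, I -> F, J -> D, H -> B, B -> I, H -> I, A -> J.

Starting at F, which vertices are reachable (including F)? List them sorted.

Start at F.
Its neighbours: H.
Then their neighbours: B, E, I.
Then next layer: C, D, G.
Then next layer: J.
Nothing further is reachable.

B, C, D, E, F, G, H, I, J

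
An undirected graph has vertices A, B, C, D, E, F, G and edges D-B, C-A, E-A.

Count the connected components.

From A: component {A, C, E}.
From B: component {B, D}.
From F: component {F}.
From G: component {G}.
That's 4 components.

4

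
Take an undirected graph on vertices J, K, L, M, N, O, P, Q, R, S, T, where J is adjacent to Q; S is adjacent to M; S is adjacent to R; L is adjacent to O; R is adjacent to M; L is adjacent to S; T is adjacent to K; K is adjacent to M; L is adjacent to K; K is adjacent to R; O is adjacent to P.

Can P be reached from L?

Explore from L.
Distance 1: reach K, O, S.
Distance 2: reach M, P, R, T.
Found P.

Yes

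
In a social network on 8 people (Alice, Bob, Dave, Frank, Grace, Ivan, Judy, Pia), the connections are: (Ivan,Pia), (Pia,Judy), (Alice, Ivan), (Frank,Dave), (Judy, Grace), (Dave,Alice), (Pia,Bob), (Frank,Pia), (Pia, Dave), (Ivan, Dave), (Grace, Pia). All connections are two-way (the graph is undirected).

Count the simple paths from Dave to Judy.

Dave–Alice–Ivan–Pia–Grace–Judy
Dave–Alice–Ivan–Pia–Judy
Dave–Frank–Pia–Grace–Judy
Dave–Frank–Pia–Judy
Dave–Ivan–Pia–Grace–Judy
Dave–Ivan–Pia–Judy
Dave–Pia–Grace–Judy
Dave–Pia–Judy

8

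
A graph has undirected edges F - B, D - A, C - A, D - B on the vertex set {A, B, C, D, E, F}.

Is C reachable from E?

E has no edges, so nothing is reachable from it.

No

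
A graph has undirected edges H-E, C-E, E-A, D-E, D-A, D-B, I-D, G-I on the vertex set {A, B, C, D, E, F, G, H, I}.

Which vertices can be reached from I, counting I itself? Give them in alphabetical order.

Start at I.
Its neighbours: D, G.
Then their neighbours: A, B, E.
Then next layer: C, H.
Nothing further is reachable.

A, B, C, D, E, G, H, I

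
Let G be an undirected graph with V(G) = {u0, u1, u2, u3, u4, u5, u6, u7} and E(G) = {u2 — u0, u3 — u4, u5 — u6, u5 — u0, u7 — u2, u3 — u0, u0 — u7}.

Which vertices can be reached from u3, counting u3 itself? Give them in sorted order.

u0, u2, u3, u4, u5, u6, u7

Start at u3.
Its neighbours: u0, u4.
Then their neighbours: u2, u5, u7.
Then next layer: u6.
Nothing further is reachable.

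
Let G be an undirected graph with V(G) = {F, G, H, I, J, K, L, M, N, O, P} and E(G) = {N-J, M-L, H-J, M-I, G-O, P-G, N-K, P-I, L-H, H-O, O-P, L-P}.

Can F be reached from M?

Explore from M.
Distance 1: reach I, L.
Distance 2: reach H, P.
Distance 3: reach G, J, O.
Distance 4: reach N.
Distance 5: reach K.
The search is exhausted without reaching F; it lies in a different component.

No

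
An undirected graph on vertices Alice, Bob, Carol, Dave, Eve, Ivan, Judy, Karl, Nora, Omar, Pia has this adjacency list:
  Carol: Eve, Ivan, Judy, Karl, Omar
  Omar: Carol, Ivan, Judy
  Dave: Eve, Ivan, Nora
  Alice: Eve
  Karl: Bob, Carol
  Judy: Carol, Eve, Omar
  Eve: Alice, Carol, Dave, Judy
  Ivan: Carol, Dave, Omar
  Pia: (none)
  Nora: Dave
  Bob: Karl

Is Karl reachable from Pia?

Pia has no edges, so nothing is reachable from it.

No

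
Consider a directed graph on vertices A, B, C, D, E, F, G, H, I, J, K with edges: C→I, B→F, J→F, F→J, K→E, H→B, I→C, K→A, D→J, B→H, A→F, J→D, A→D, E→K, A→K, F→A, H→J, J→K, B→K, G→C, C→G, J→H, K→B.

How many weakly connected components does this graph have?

From A: component {A, B, D, E, F, H, J, K}.
From C: component {C, G, I}.
That's 2 components.

2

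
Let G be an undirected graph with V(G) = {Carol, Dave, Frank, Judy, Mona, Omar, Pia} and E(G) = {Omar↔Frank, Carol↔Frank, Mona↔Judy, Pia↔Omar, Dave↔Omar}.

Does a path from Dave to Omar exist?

Yes

Explore from Dave.
Distance 1: reach Omar.
Found Omar.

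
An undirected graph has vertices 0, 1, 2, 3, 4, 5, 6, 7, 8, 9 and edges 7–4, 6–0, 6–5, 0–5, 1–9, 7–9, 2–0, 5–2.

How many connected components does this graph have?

4

From 0: component {0, 2, 5, 6}.
From 1: component {1, 4, 7, 9}.
From 3: component {3}.
From 8: component {8}.
That's 4 components.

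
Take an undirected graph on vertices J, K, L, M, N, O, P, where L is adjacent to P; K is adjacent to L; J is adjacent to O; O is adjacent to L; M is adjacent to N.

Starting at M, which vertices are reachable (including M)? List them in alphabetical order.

M, N

Start at M.
Its neighbours: N.
Nothing further is reachable.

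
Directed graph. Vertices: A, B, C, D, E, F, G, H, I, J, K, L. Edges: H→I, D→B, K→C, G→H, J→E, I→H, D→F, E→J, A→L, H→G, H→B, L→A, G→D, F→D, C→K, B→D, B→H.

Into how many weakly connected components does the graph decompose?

4

From A: component {A, L}.
From B: component {B, D, F, G, H, I}.
From C: component {C, K}.
From E: component {E, J}.
That's 4 components.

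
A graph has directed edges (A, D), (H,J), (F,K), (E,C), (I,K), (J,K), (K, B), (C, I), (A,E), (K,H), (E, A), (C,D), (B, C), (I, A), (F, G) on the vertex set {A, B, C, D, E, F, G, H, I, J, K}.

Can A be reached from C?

Yes

Explore from C.
Distance 1: reach D, I.
Distance 2: reach A, K.
Found A.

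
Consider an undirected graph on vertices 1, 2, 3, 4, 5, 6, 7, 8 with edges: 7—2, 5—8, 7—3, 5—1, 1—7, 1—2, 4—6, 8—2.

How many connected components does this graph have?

2

From 1: component {1, 2, 3, 5, 7, 8}.
From 4: component {4, 6}.
That's 2 components.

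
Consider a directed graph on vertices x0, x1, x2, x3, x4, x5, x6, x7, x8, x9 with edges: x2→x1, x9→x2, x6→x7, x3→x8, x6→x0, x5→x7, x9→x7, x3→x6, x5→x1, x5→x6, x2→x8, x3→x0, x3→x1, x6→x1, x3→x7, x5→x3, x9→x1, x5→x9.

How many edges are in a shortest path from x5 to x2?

2

Distance 0: x5.
Distance 1: x1, x3, x6, x7, x9.
Distance 2: x0, x2, x8 — contains x2.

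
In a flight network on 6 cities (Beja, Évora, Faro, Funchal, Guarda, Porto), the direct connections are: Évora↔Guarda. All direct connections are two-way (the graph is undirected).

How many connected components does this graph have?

5

From Beja: component {Beja}.
From Évora: component {Évora, Guarda}.
From Faro: component {Faro}.
From Funchal: component {Funchal}.
From Porto: component {Porto}.
That's 5 components.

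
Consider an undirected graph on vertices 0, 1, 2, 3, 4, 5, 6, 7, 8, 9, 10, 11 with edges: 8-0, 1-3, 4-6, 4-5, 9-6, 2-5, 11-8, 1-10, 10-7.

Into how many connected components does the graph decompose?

From 0: component {0, 8, 11}.
From 1: component {1, 3, 7, 10}.
From 2: component {2, 4, 5, 6, 9}.
That's 3 components.

3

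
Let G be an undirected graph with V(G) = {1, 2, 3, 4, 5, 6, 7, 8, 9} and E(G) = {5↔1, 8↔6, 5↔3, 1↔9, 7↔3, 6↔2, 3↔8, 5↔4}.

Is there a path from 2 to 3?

Yes

Explore from 2.
Distance 1: reach 6.
Distance 2: reach 8.
Distance 3: reach 3.
Found 3.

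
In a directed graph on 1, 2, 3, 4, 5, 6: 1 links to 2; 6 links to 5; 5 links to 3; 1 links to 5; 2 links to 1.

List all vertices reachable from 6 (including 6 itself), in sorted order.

3, 5, 6

Start at 6.
Its neighbours: 5.
Then their neighbours: 3.
Nothing further is reachable.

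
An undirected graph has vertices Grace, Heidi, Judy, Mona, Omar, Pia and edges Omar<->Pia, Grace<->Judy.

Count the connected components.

4

From Grace: component {Grace, Judy}.
From Heidi: component {Heidi}.
From Mona: component {Mona}.
From Omar: component {Omar, Pia}.
That's 4 components.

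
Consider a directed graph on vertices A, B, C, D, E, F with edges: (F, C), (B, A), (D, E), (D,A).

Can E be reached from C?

No

C has no outgoing edges, so nothing is reachable from it.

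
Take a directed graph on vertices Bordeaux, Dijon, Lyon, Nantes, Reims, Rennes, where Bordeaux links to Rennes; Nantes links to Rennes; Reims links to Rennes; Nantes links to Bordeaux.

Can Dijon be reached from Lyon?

Lyon has no outgoing edges, so nothing is reachable from it.

No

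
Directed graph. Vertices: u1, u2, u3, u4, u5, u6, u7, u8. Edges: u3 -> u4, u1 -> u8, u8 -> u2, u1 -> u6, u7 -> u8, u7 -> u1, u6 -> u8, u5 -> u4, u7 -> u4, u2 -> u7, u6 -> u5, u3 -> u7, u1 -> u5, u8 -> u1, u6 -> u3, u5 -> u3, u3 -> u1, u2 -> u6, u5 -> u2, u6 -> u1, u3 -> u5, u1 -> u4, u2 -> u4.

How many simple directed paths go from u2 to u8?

u2→u6→u1→u5→u3→u7→u8
u2→u6→u1→u8
u2→u6→u3→u1→u8
u2→u6→u3→u7→u1→u8
u2→u6→u3→u7→u8
u2→u6→u5→u3→u1→u8
u2→u6→u5→u3→u7→u1→u8
u2→u6→u5→u3→u7→u8
u2→u6→u8
u2→u7→u1→u6→u8
u2→u7→u1→u8
u2→u7→u8

12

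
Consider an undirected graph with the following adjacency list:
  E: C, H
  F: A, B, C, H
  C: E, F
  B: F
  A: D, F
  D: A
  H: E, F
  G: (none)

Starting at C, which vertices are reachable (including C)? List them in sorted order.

A, B, C, D, E, F, H

Start at C.
Its neighbours: E, F.
Then their neighbours: A, B, H.
Then next layer: D.
Nothing further is reachable.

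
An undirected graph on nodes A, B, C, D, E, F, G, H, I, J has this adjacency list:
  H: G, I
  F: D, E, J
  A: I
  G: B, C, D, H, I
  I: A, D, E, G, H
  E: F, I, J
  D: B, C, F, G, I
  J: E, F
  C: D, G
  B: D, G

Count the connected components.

From A: component {A, B, C, D, E, F, G, H, I, J}.
That's 1 component.

1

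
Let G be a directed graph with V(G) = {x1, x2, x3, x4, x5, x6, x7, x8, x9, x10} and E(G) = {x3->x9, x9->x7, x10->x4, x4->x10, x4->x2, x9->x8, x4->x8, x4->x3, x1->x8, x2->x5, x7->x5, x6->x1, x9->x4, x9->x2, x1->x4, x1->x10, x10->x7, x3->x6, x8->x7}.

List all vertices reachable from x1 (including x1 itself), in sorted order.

x1, x2, x3, x4, x5, x6, x7, x8, x9, x10

Start at x1.
Its neighbours: x4, x8, x10.
Then their neighbours: x2, x3, x7.
Then next layer: x5, x6, x9.
Every vertex is now reached.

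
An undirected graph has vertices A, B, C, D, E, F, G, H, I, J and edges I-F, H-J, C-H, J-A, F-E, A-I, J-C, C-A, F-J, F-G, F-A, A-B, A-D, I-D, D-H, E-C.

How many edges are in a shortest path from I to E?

Distance 0: I.
Distance 1: A, D, F.
Distance 2: B, C, E, G, H, J — contains E.

2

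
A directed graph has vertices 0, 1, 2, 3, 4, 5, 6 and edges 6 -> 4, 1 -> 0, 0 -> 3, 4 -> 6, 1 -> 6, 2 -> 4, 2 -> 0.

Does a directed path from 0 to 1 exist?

Explore from 0.
Distance 1: reach 3.
The search from 0 is exhausted; no directed path reaches 1.

No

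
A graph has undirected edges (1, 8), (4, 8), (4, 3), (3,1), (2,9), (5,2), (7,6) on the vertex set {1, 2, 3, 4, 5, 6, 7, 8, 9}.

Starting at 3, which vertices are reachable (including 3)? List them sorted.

1, 3, 4, 8

Start at 3.
Its neighbours: 1, 4.
Then their neighbours: 8.
Nothing further is reachable.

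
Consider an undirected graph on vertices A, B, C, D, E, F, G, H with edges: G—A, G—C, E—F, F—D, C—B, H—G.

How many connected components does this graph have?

2

From A: component {A, B, C, G, H}.
From D: component {D, E, F}.
That's 2 components.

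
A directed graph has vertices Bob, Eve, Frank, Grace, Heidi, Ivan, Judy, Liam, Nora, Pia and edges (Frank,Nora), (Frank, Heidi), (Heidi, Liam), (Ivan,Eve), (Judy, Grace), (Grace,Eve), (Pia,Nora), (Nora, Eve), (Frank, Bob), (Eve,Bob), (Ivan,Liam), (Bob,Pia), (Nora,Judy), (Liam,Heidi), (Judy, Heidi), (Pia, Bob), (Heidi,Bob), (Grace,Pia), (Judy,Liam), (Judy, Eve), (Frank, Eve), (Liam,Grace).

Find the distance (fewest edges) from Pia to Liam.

Distance 0: Pia.
Distance 1: Bob, Nora.
Distance 2: Eve, Judy.
Distance 3: Grace, Heidi, Liam — contains Liam.

3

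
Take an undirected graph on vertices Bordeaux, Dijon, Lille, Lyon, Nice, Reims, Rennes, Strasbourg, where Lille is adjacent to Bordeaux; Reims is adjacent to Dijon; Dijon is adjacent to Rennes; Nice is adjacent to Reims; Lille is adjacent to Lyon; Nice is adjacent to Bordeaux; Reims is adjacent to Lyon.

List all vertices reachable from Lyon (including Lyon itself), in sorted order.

Start at Lyon.
Its neighbours: Lille, Reims.
Then their neighbours: Bordeaux, Dijon, Nice.
Then next layer: Rennes.
Nothing further is reachable.

Bordeaux, Dijon, Lille, Lyon, Nice, Reims, Rennes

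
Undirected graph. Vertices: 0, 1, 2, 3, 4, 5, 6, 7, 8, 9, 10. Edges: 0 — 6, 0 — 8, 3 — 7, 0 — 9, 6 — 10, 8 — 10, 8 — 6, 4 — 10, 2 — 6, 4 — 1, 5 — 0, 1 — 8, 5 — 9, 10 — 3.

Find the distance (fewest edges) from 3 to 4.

Distance 0: 3.
Distance 1: 7, 10.
Distance 2: 4, 6, 8 — contains 4.

2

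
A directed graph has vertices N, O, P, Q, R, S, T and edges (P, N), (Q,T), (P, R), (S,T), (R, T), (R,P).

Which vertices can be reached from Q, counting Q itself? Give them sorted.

Q, T

Start at Q.
Its neighbours: T.
Nothing further is reachable.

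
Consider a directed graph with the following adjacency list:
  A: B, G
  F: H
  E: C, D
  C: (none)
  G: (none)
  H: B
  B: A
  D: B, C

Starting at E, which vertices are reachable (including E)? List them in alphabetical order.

Start at E.
Its neighbours: C, D.
Then their neighbours: B.
Then next layer: A.
Then next layer: G.
Nothing further is reachable.

A, B, C, D, E, G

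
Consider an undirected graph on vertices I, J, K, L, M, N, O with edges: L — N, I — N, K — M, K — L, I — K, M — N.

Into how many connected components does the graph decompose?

From I: component {I, K, L, M, N}.
From J: component {J}.
From O: component {O}.
That's 3 components.

3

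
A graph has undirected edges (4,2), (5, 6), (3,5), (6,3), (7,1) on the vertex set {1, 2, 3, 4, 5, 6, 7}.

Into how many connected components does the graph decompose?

3

From 1: component {1, 7}.
From 2: component {2, 4}.
From 3: component {3, 5, 6}.
That's 3 components.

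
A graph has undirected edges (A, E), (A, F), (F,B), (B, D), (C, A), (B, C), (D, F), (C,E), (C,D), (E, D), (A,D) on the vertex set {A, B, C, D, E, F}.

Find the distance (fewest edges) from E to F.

Distance 0: E.
Distance 1: A, C, D.
Distance 2: B, F — contains F.

2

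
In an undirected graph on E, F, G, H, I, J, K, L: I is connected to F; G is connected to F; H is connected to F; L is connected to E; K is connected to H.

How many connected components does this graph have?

From E: component {E, L}.
From F: component {F, G, H, I, K}.
From J: component {J}.
That's 3 components.

3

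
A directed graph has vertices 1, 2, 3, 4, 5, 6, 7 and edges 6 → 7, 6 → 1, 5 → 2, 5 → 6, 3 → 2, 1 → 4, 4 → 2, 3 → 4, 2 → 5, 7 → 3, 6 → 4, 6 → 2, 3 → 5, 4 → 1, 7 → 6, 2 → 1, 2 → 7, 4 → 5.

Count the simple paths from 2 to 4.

2→1→4
2→5→6→1→4
2→5→6→4
2→5→6→7→3→4
2→7→3→4
2→7→3→5→6→1→4
2→7→3→5→6→4
2→7→6→1→4
2→7→6→4

9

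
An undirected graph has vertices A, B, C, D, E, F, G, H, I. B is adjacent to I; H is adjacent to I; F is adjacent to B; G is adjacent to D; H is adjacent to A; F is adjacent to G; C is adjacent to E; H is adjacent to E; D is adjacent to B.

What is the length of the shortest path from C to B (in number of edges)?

Distance 0: C.
Distance 1: E.
Distance 2: H.
Distance 3: A, I.
Distance 4: B — contains B.

4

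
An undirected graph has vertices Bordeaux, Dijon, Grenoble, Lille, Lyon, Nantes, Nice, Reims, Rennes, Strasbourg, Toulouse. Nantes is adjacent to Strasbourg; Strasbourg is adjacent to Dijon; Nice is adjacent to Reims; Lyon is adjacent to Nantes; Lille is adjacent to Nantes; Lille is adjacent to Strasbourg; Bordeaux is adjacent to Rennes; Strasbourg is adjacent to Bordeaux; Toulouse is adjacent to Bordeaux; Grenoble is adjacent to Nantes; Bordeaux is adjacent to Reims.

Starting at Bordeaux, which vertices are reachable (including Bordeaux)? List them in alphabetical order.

Bordeaux, Dijon, Grenoble, Lille, Lyon, Nantes, Nice, Reims, Rennes, Strasbourg, Toulouse

Start at Bordeaux.
Its neighbours: Reims, Rennes, Strasbourg, Toulouse.
Then their neighbours: Dijon, Lille, Nantes, Nice.
Then next layer: Grenoble, Lyon.
Every vertex is now reached.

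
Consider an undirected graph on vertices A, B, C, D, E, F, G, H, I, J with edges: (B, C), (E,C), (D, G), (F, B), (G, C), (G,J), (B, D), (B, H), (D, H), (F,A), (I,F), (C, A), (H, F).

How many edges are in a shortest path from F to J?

Distance 0: F.
Distance 1: A, B, H, I.
Distance 2: C, D.
Distance 3: E, G.
Distance 4: J — contains J.

4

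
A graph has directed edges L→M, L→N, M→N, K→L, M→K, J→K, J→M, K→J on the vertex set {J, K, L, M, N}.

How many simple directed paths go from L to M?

1

L→M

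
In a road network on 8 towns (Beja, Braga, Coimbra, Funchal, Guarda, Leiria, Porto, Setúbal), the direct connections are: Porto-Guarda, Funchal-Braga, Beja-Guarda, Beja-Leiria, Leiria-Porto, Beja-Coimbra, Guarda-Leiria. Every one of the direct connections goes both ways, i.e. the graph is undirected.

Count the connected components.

From Beja: component {Beja, Coimbra, Guarda, Leiria, Porto}.
From Braga: component {Braga, Funchal}.
From Setúbal: component {Setúbal}.
That's 3 components.

3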